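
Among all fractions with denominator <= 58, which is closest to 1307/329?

147/37

Expand x = 1307/329 as a continued fraction with the Euclidean algorithm:
  1307 = 3*329 + 320, so a_0 = 3.
  329 = 1*320 + 9, so a_1 = 1.
  320 = 35*9 + 5, so a_2 = 35.
  9 = 1*5 + 4, so a_3 = 1.
  5 = 1*4 + 1, so a_4 = 1.
  4 = 4*1 + 0, so a_5 = 4.
so x = [3; 1, 35, 1, 1, 4].
Convergents (p_i = a_i*p_{i-1} + p_{i-2}, q_i = a_i*q_{i-1} + q_{i-2} with p_{-2}=0, p_{-1}=1, q_{-2}=1, q_{-1}=0), until the denominator exceeds 58:
  i=0: a_0=3, p_0 = 3*1 + 0 = 3, q_0 = 3*0 + 1 = 1.
  i=1: a_1=1, p_1 = 1*3 + 1 = 4, q_1 = 1*1 + 0 = 1.
  i=2: a_2=35, p_2 = 35*4 + 3 = 143, q_2 = 35*1 + 1 = 36.
  i=3: a_3=1, p_3 = 1*143 + 4 = 147, q_3 = 1*36 + 1 = 37.
  i=4: a_4=1, p_4 = 1*147 + 143 = 290, q_4 = 1*37 + 36 = 73.
q_4 = 73 > 58, so the last convergent with denominator <= 58 is p_3/q_3 = 147/37.
The closest fraction with denominator <= 58 is either p_3/q_3 or the intermediate fraction (k*p_3 + p_2)/(k*q_3 + q_2) with the largest k >= 1 whose denominator stays <= 58; these approach x as k grows, and every other convergent or intermediate fraction in range is farther away.
Largest k: floor((58 - q_2)/q_3) = floor((58 - 36)/37) = 0.
Since k = 0, no intermediate fraction beyond p_3/q_3 has denominator <= 58, so the convergent 147/37 is the closest (its error is |1307*37 - 147*329|/(329*37) = 4/12173).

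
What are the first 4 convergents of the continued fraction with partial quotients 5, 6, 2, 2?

5/1, 31/6, 67/13, 165/32

Using the convergent recurrence p_i = a_i*p_{i-1} + p_{i-2}, q_i = a_i*q_{i-1} + q_{i-2} with p_{-2}=0, p_{-1}=1, q_{-2}=1, q_{-1}=0:
  i=0: a_0=5, p_0 = 5*1 + 0 = 5, q_0 = 5*0 + 1 = 1.
  i=1: a_1=6, p_1 = 6*5 + 1 = 31, q_1 = 6*1 + 0 = 6.
  i=2: a_2=2, p_2 = 2*31 + 5 = 67, q_2 = 2*6 + 1 = 13.
  i=3: a_3=2, p_3 = 2*67 + 31 = 165, q_3 = 2*13 + 6 = 32.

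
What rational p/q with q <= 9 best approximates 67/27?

Expand x = 67/27 as a continued fraction with the Euclidean algorithm:
  67 = 2*27 + 13, so a_0 = 2.
  27 = 2*13 + 1, so a_1 = 2.
  13 = 13*1 + 0, so a_2 = 13.
so x = [2; 2, 13].
Convergents (p_i = a_i*p_{i-1} + p_{i-2}, q_i = a_i*q_{i-1} + q_{i-2} with p_{-2}=0, p_{-1}=1, q_{-2}=1, q_{-1}=0), until the denominator exceeds 9:
  i=0: a_0=2, p_0 = 2*1 + 0 = 2, q_0 = 2*0 + 1 = 1.
  i=1: a_1=2, p_1 = 2*2 + 1 = 5, q_1 = 2*1 + 0 = 2.
  i=2: a_2=13, p_2 = 13*5 + 2 = 67, q_2 = 13*2 + 1 = 27.
q_2 = 27 > 9, so the last convergent with denominator <= 9 is p_1/q_1 = 5/2.
The closest fraction with denominator <= 9 is either p_1/q_1 or the intermediate fraction (k*p_1 + p_0)/(k*q_1 + q_0) with the largest k >= 1 whose denominator stays <= 9; these approach x as k grows, and every other convergent or intermediate fraction in range is farther away.
Largest k: floor((9 - q_0)/q_1) = floor((9 - 1)/2) = 4.
That gives (4*5 + 2)/(4*2 + 1) = 22/9.
Compare the errors: |x - 5/2| = |67*2 - 5*27|/(27*2) = 1/54, and |x - 22/9| = |67*9 - 22*27|/(27*9) = 9/243.
Cross-multiplying, 1*243 = 243 < 486 = 9*54, so 1/54 is smaller: the convergent 5/2 is closer to x than 22/9.

5/2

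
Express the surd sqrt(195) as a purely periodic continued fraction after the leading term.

Write x_i = (sqrt(195) + m_i)/d_i with (m_0, d_0) = (0, 1). a_0 = floor(sqrt(195)) = 13, since 13^2 = 169 <= 195 < 196 = 14^2.
Iterate m_{i+1} = d_i*a_i - m_i, d_{i+1} = (195 - m_{i+1}^2)/d_i, a_{i+1} = floor((a_0 + m_{i+1})/d_{i+1}):
  m_1 = 1*13 - 0 = 13, d_1 = (195 - 13^2)/1 = 26/1 = 26, a_1 = floor((13 + 13)/26) = 1.
  m_2 = 26*1 - 13 = 13, d_2 = (195 - 13^2)/26 = 26/26 = 1, a_2 = floor((13 + 13)/1) = 26.
  m_3 = 1*26 - 13 = 13, d_3 = (195 - 13^2)/1 = 26/1 = 26: (m_3, d_3) = (m_1, d_1) = (13, 26), so from here the quotients repeat a_1, a_2; the period length is 2.
Hence the expansion of sqrt(195) is a_0 = 13 followed by the repeating block 1, 26 (period 2).

[13; (1, 26)]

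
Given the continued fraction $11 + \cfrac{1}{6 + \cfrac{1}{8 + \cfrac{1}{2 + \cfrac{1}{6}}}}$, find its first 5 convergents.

Using the convergent recurrence p_i = a_i*p_{i-1} + p_{i-2}, q_i = a_i*q_{i-1} + q_{i-2} with p_{-2}=0, p_{-1}=1, q_{-2}=1, q_{-1}=0:
  i=0: a_0=11, p_0 = 11*1 + 0 = 11, q_0 = 11*0 + 1 = 1.
  i=1: a_1=6, p_1 = 6*11 + 1 = 67, q_1 = 6*1 + 0 = 6.
  i=2: a_2=8, p_2 = 8*67 + 11 = 547, q_2 = 8*6 + 1 = 49.
  i=3: a_3=2, p_3 = 2*547 + 67 = 1161, q_3 = 2*49 + 6 = 104.
  i=4: a_4=6, p_4 = 6*1161 + 547 = 7513, q_4 = 6*104 + 49 = 673.

11/1, 67/6, 547/49, 1161/104, 7513/673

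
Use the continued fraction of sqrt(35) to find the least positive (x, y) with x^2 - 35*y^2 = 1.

First expand sqrt(35) as a continued fraction. With x_i = (sqrt(35) + m_i)/d_i and (m_0, d_0) = (0, 1): a_0 = floor(sqrt(35)) = 5, since 5^2 = 25 <= 35 < 36 = 6^2.
Iterate m_{i+1} = d_i*a_i - m_i, d_{i+1} = (35 - m_{i+1}^2)/d_i, a_{i+1} = floor((a_0 + m_{i+1})/d_{i+1}):
  m_1 = 1*5 - 0 = 5, d_1 = (35 - 5^2)/1 = 10/1 = 10, a_1 = floor((5 + 5)/10) = 1.
  m_2 = 10*1 - 5 = 5, d_2 = (35 - 5^2)/10 = 10/10 = 1, a_2 = floor((5 + 5)/1) = 10.
  m_3 = 1*10 - 5 = 5, d_3 = (35 - 5^2)/1 = 10/1 = 10: (m_3, d_3) = (m_1, d_1) = (5, 10), so from here the quotients repeat a_1, a_2; the period length is 2.
So sqrt(35) = [5; (1, 10)] with period length k = 2.
k is even, so the fundamental solution of x^2 - 35y^2 = 1 is (p_{k-1}, q_{k-1}) = (p_1, q_1); compute convergents through index 1.
Convergents (p_i = a_i*p_{i-1} + p_{i-2}, q_i = a_i*q_{i-1} + q_{i-2} with p_{-2}=0, p_{-1}=1, q_{-2}=1, q_{-1}=0):
  i=0: a_0=5, p_0 = 5*1 + 0 = 5, q_0 = 5*0 + 1 = 1.
  i=1: a_1=1, p_1 = 1*5 + 1 = 6, q_1 = 1*1 + 0 = 1.
Check: 6^2 - 35*1^2 = 36 - 35 = 1, so (x, y) = (6, 1) solves the equation, and by the theorem it is the least positive solution.

(x, y) = (6, 1)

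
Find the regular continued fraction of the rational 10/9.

Run the Euclidean algorithm on 10 and 9; the successive quotients are the partial quotients a_0, a_1, ... (each step inverts the fractional part left over by the previous one):
  10 = 1*9 + 1, so a_0 = 1.
  9 = 9*1 + 0, so a_1 = 9.
The remainder reaches 0 after 2 divisions, so the expansion has 2 partial quotients, read off in order.

[1; 9]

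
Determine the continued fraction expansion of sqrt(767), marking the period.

Write x_i = (sqrt(767) + m_i)/d_i with (m_0, d_0) = (0, 1). a_0 = floor(sqrt(767)) = 27, since 27^2 = 729 <= 767 < 784 = 28^2.
Iterate m_{i+1} = d_i*a_i - m_i, d_{i+1} = (767 - m_{i+1}^2)/d_i, a_{i+1} = floor((a_0 + m_{i+1})/d_{i+1}):
  m_1 = 1*27 - 0 = 27, d_1 = (767 - 27^2)/1 = 38/1 = 38, a_1 = floor((27 + 27)/38) = 1.
  m_2 = 38*1 - 27 = 11, d_2 = (767 - 11^2)/38 = 646/38 = 17, a_2 = floor((27 + 11)/17) = 2.
  m_3 = 17*2 - 11 = 23, d_3 = (767 - 23^2)/17 = 238/17 = 14, a_3 = floor((27 + 23)/14) = 3.
  m_4 = 14*3 - 23 = 19, d_4 = (767 - 19^2)/14 = 406/14 = 29, a_4 = floor((27 + 19)/29) = 1.
  m_5 = 29*1 - 19 = 10, d_5 = (767 - 10^2)/29 = 667/29 = 23, a_5 = floor((27 + 10)/23) = 1.
  m_6 = 23*1 - 10 = 13, d_6 = (767 - 13^2)/23 = 598/23 = 26, a_6 = floor((27 + 13)/26) = 1.
  m_7 = 26*1 - 13 = 13, d_7 = (767 - 13^2)/26 = 598/26 = 23, a_7 = floor((27 + 13)/23) = 1.
  m_8 = 23*1 - 13 = 10, d_8 = (767 - 10^2)/23 = 667/23 = 29, a_8 = floor((27 + 10)/29) = 1.
  m_9 = 29*1 - 10 = 19, d_9 = (767 - 19^2)/29 = 406/29 = 14, a_9 = floor((27 + 19)/14) = 3.
  m_10 = 14*3 - 19 = 23, d_10 = (767 - 23^2)/14 = 238/14 = 17, a_10 = floor((27 + 23)/17) = 2.
  m_11 = 17*2 - 23 = 11, d_11 = (767 - 11^2)/17 = 646/17 = 38, a_11 = floor((27 + 11)/38) = 1.
  m_12 = 38*1 - 11 = 27, d_12 = (767 - 27^2)/38 = 38/38 = 1, a_12 = floor((27 + 27)/1) = 54.
  m_13 = 1*54 - 27 = 27, d_13 = (767 - 27^2)/1 = 38/1 = 38: (m_13, d_13) = (m_1, d_1) = (27, 38), so from here the quotients repeat a_1, ..., a_12; the period length is 12.
Hence the expansion of sqrt(767) is a_0 = 27 followed by the repeating block 1, 2, 3, 1, 1, 1, 1, 1, 3, 2, 1, 54 (period 12).

[27; (1, 2, 3, 1, 1, 1, 1, 1, 3, 2, 1, 54)]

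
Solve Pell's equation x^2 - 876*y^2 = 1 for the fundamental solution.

(x, y) = (10951, 370)

First expand sqrt(876) as a continued fraction. With x_i = (sqrt(876) + m_i)/d_i and (m_0, d_0) = (0, 1): a_0 = floor(sqrt(876)) = 29, since 29^2 = 841 <= 876 < 900 = 30^2.
Iterate m_{i+1} = d_i*a_i - m_i, d_{i+1} = (876 - m_{i+1}^2)/d_i, a_{i+1} = floor((a_0 + m_{i+1})/d_{i+1}):
  m_1 = 1*29 - 0 = 29, d_1 = (876 - 29^2)/1 = 35/1 = 35, a_1 = floor((29 + 29)/35) = 1.
  m_2 = 35*1 - 29 = 6, d_2 = (876 - 6^2)/35 = 840/35 = 24, a_2 = floor((29 + 6)/24) = 1.
  m_3 = 24*1 - 6 = 18, d_3 = (876 - 18^2)/24 = 552/24 = 23, a_3 = floor((29 + 18)/23) = 2.
  m_4 = 23*2 - 18 = 28, d_4 = (876 - 28^2)/23 = 92/23 = 4, a_4 = floor((29 + 28)/4) = 14.
  m_5 = 4*14 - 28 = 28, d_5 = (876 - 28^2)/4 = 92/4 = 23, a_5 = floor((29 + 28)/23) = 2.
  m_6 = 23*2 - 28 = 18, d_6 = (876 - 18^2)/23 = 552/23 = 24, a_6 = floor((29 + 18)/24) = 1.
  m_7 = 24*1 - 18 = 6, d_7 = (876 - 6^2)/24 = 840/24 = 35, a_7 = floor((29 + 6)/35) = 1.
  m_8 = 35*1 - 6 = 29, d_8 = (876 - 29^2)/35 = 35/35 = 1, a_8 = floor((29 + 29)/1) = 58.
  m_9 = 1*58 - 29 = 29, d_9 = (876 - 29^2)/1 = 35/1 = 35: (m_9, d_9) = (m_1, d_1) = (29, 35), so from here the quotients repeat a_1, ..., a_8; the period length is 8.
So sqrt(876) = [29; (1, 1, 2, 14, 2, 1, 1, 58)] with period length k = 8.
k is even, so the fundamental solution of x^2 - 876y^2 = 1 is (p_{k-1}, q_{k-1}) = (p_7, q_7); compute convergents through index 7.
Convergents (p_i = a_i*p_{i-1} + p_{i-2}, q_i = a_i*q_{i-1} + q_{i-2} with p_{-2}=0, p_{-1}=1, q_{-2}=1, q_{-1}=0):
  i=0: a_0=29, p_0 = 29*1 + 0 = 29, q_0 = 29*0 + 1 = 1.
  i=1: a_1=1, p_1 = 1*29 + 1 = 30, q_1 = 1*1 + 0 = 1.
  i=2: a_2=1, p_2 = 1*30 + 29 = 59, q_2 = 1*1 + 1 = 2.
  i=3: a_3=2, p_3 = 2*59 + 30 = 148, q_3 = 2*2 + 1 = 5.
  i=4: a_4=14, p_4 = 14*148 + 59 = 2131, q_4 = 14*5 + 2 = 72.
  i=5: a_5=2, p_5 = 2*2131 + 148 = 4410, q_5 = 2*72 + 5 = 149.
  i=6: a_6=1, p_6 = 1*4410 + 2131 = 6541, q_6 = 1*149 + 72 = 221.
  i=7: a_7=1, p_7 = 1*6541 + 4410 = 10951, q_7 = 1*221 + 149 = 370.
Check: 10951^2 - 876*370^2 = 119924401 - 119924400 = 1, so (x, y) = (10951, 370) solves the equation, and by the theorem it is the least positive solution.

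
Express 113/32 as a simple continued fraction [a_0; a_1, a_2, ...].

[3; 1, 1, 7, 2]

Run the Euclidean algorithm on 113 and 32; the successive quotients are the partial quotients a_0, a_1, ... (each step inverts the fractional part left over by the previous one):
  113 = 3*32 + 17, so a_0 = 3.
  32 = 1*17 + 15, so a_1 = 1.
  17 = 1*15 + 2, so a_2 = 1.
  15 = 7*2 + 1, so a_3 = 7.
  2 = 2*1 + 0, so a_4 = 2.
The remainder reaches 0 after 5 divisions, so the expansion has 5 partial quotients, read off in order.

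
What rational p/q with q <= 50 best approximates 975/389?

Expand x = 975/389 as a continued fraction with the Euclidean algorithm:
  975 = 2*389 + 197, so a_0 = 2.
  389 = 1*197 + 192, so a_1 = 1.
  197 = 1*192 + 5, so a_2 = 1.
  192 = 38*5 + 2, so a_3 = 38.
  5 = 2*2 + 1, so a_4 = 2.
  2 = 2*1 + 0, so a_5 = 2.
so x = [2; 1, 1, 38, 2, 2].
Convergents (p_i = a_i*p_{i-1} + p_{i-2}, q_i = a_i*q_{i-1} + q_{i-2} with p_{-2}=0, p_{-1}=1, q_{-2}=1, q_{-1}=0), until the denominator exceeds 50:
  i=0: a_0=2, p_0 = 2*1 + 0 = 2, q_0 = 2*0 + 1 = 1.
  i=1: a_1=1, p_1 = 1*2 + 1 = 3, q_1 = 1*1 + 0 = 1.
  i=2: a_2=1, p_2 = 1*3 + 2 = 5, q_2 = 1*1 + 1 = 2.
  i=3: a_3=38, p_3 = 38*5 + 3 = 193, q_3 = 38*2 + 1 = 77.
q_3 = 77 > 50, so the last convergent with denominator <= 50 is p_2/q_2 = 5/2.
The closest fraction with denominator <= 50 is either p_2/q_2 or the intermediate fraction (k*p_2 + p_1)/(k*q_2 + q_1) with the largest k >= 1 whose denominator stays <= 50; these approach x as k grows, and every other convergent or intermediate fraction in range is farther away.
Largest k: floor((50 - q_1)/q_2) = floor((50 - 1)/2) = 24.
That gives (24*5 + 3)/(24*2 + 1) = 123/49.
Compare the errors: |x - 5/2| = |975*2 - 5*389|/(389*2) = 5/778, and |x - 123/49| = |975*49 - 123*389|/(389*49) = 72/19061.
Cross-multiplying, 72*778 = 56016 < 95305 = 5*19061, so 72/19061 is smaller: the intermediate fraction 123/49 is closer to x than 5/2.

123/49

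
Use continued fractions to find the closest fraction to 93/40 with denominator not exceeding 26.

Expand x = 93/40 as a continued fraction with the Euclidean algorithm:
  93 = 2*40 + 13, so a_0 = 2.
  40 = 3*13 + 1, so a_1 = 3.
  13 = 13*1 + 0, so a_2 = 13.
so x = [2; 3, 13].
Convergents (p_i = a_i*p_{i-1} + p_{i-2}, q_i = a_i*q_{i-1} + q_{i-2} with p_{-2}=0, p_{-1}=1, q_{-2}=1, q_{-1}=0), until the denominator exceeds 26:
  i=0: a_0=2, p_0 = 2*1 + 0 = 2, q_0 = 2*0 + 1 = 1.
  i=1: a_1=3, p_1 = 3*2 + 1 = 7, q_1 = 3*1 + 0 = 3.
  i=2: a_2=13, p_2 = 13*7 + 2 = 93, q_2 = 13*3 + 1 = 40.
q_2 = 40 > 26, so the last convergent with denominator <= 26 is p_1/q_1 = 7/3.
The closest fraction with denominator <= 26 is either p_1/q_1 or the intermediate fraction (k*p_1 + p_0)/(k*q_1 + q_0) with the largest k >= 1 whose denominator stays <= 26; these approach x as k grows, and every other convergent or intermediate fraction in range is farther away.
Largest k: floor((26 - q_0)/q_1) = floor((26 - 1)/3) = 8.
That gives (8*7 + 2)/(8*3 + 1) = 58/25.
Compare the errors: |x - 7/3| = |93*3 - 7*40|/(40*3) = 1/120, and |x - 58/25| = |93*25 - 58*40|/(40*25) = 5/1000.
Cross-multiplying, 5*120 = 600 < 1000 = 1*1000, so 5/1000 is smaller: the intermediate fraction 58/25 is closer to x than 7/3.

58/25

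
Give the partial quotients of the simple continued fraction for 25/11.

[2; 3, 1, 2]

Run the Euclidean algorithm on 25 and 11; the successive quotients are the partial quotients a_0, a_1, ... (each step inverts the fractional part left over by the previous one):
  25 = 2*11 + 3, so a_0 = 2.
  11 = 3*3 + 2, so a_1 = 3.
  3 = 1*2 + 1, so a_2 = 1.
  2 = 2*1 + 0, so a_3 = 2.
The remainder reaches 0 after 4 divisions, so the expansion has 4 partial quotients, read off in order.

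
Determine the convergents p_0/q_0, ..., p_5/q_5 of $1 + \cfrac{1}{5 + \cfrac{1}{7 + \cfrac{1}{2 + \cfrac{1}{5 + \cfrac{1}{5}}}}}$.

Using the convergent recurrence p_i = a_i*p_{i-1} + p_{i-2}, q_i = a_i*q_{i-1} + q_{i-2} with p_{-2}=0, p_{-1}=1, q_{-2}=1, q_{-1}=0:
  i=0: a_0=1, p_0 = 1*1 + 0 = 1, q_0 = 1*0 + 1 = 1.
  i=1: a_1=5, p_1 = 5*1 + 1 = 6, q_1 = 5*1 + 0 = 5.
  i=2: a_2=7, p_2 = 7*6 + 1 = 43, q_2 = 7*5 + 1 = 36.
  i=3: a_3=2, p_3 = 2*43 + 6 = 92, q_3 = 2*36 + 5 = 77.
  i=4: a_4=5, p_4 = 5*92 + 43 = 503, q_4 = 5*77 + 36 = 421.
  i=5: a_5=5, p_5 = 5*503 + 92 = 2607, q_5 = 5*421 + 77 = 2182.

1/1, 6/5, 43/36, 92/77, 503/421, 2607/2182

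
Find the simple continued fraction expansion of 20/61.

Run the Euclidean algorithm on 20 and 61; the successive quotients are the partial quotients a_0, a_1, ... (each step inverts the fractional part left over by the previous one):
  20 = 0*61 + 20, so a_0 = 0.
  61 = 3*20 + 1, so a_1 = 3.
  20 = 20*1 + 0, so a_2 = 20.
The remainder reaches 0 after 3 divisions, so the expansion has 3 partial quotients, read off in order.

[0; 3, 20]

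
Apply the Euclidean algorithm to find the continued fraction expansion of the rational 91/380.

Run the Euclidean algorithm on 91 and 380; the successive quotients are the partial quotients a_0, a_1, ... (each step inverts the fractional part left over by the previous one):
  91 = 0*380 + 91, so a_0 = 0.
  380 = 4*91 + 16, so a_1 = 4.
  91 = 5*16 + 11, so a_2 = 5.
  16 = 1*11 + 5, so a_3 = 1.
  11 = 2*5 + 1, so a_4 = 2.
  5 = 5*1 + 0, so a_5 = 5.
The remainder reaches 0 after 6 divisions, so the expansion has 6 partial quotients, read off in order.

[0; 4, 5, 1, 2, 5]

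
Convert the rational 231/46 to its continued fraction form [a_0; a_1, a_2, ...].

Run the Euclidean algorithm on 231 and 46; the successive quotients are the partial quotients a_0, a_1, ... (each step inverts the fractional part left over by the previous one):
  231 = 5*46 + 1, so a_0 = 5.
  46 = 46*1 + 0, so a_1 = 46.
The remainder reaches 0 after 2 divisions, so the expansion has 2 partial quotients, read off in order.

[5; 46]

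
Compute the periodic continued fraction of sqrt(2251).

[47; (2, 4, 47, 4, 2, 94)]

Write x_i = (sqrt(2251) + m_i)/d_i with (m_0, d_0) = (0, 1). a_0 = floor(sqrt(2251)) = 47, since 47^2 = 2209 <= 2251 < 2304 = 48^2.
Iterate m_{i+1} = d_i*a_i - m_i, d_{i+1} = (2251 - m_{i+1}^2)/d_i, a_{i+1} = floor((a_0 + m_{i+1})/d_{i+1}):
  m_1 = 1*47 - 0 = 47, d_1 = (2251 - 47^2)/1 = 42/1 = 42, a_1 = floor((47 + 47)/42) = 2.
  m_2 = 42*2 - 47 = 37, d_2 = (2251 - 37^2)/42 = 882/42 = 21, a_2 = floor((47 + 37)/21) = 4.
  m_3 = 21*4 - 37 = 47, d_3 = (2251 - 47^2)/21 = 42/21 = 2, a_3 = floor((47 + 47)/2) = 47.
  m_4 = 2*47 - 47 = 47, d_4 = (2251 - 47^2)/2 = 42/2 = 21, a_4 = floor((47 + 47)/21) = 4.
  m_5 = 21*4 - 47 = 37, d_5 = (2251 - 37^2)/21 = 882/21 = 42, a_5 = floor((47 + 37)/42) = 2.
  m_6 = 42*2 - 37 = 47, d_6 = (2251 - 47^2)/42 = 42/42 = 1, a_6 = floor((47 + 47)/1) = 94.
  m_7 = 1*94 - 47 = 47, d_7 = (2251 - 47^2)/1 = 42/1 = 42: (m_7, d_7) = (m_1, d_1) = (47, 42), so from here the quotients repeat a_1, ..., a_6; the period length is 6.
Hence the expansion of sqrt(2251) is a_0 = 47 followed by the repeating block 2, 4, 47, 4, 2, 94 (period 6).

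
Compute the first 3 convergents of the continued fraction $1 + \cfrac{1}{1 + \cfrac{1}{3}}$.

Using the convergent recurrence p_i = a_i*p_{i-1} + p_{i-2}, q_i = a_i*q_{i-1} + q_{i-2} with p_{-2}=0, p_{-1}=1, q_{-2}=1, q_{-1}=0:
  i=0: a_0=1, p_0 = 1*1 + 0 = 1, q_0 = 1*0 + 1 = 1.
  i=1: a_1=1, p_1 = 1*1 + 1 = 2, q_1 = 1*1 + 0 = 1.
  i=2: a_2=3, p_2 = 3*2 + 1 = 7, q_2 = 3*1 + 1 = 4.

1/1, 2/1, 7/4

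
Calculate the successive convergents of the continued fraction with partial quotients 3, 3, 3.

3/1, 10/3, 33/10

Using the convergent recurrence p_i = a_i*p_{i-1} + p_{i-2}, q_i = a_i*q_{i-1} + q_{i-2} with p_{-2}=0, p_{-1}=1, q_{-2}=1, q_{-1}=0:
  i=0: a_0=3, p_0 = 3*1 + 0 = 3, q_0 = 3*0 + 1 = 1.
  i=1: a_1=3, p_1 = 3*3 + 1 = 10, q_1 = 3*1 + 0 = 3.
  i=2: a_2=3, p_2 = 3*10 + 3 = 33, q_2 = 3*3 + 1 = 10.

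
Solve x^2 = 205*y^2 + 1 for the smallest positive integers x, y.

(x, y) = (39689, 2772)

First expand sqrt(205) as a continued fraction. With x_i = (sqrt(205) + m_i)/d_i and (m_0, d_0) = (0, 1): a_0 = floor(sqrt(205)) = 14, since 14^2 = 196 <= 205 < 225 = 15^2.
Iterate m_{i+1} = d_i*a_i - m_i, d_{i+1} = (205 - m_{i+1}^2)/d_i, a_{i+1} = floor((a_0 + m_{i+1})/d_{i+1}):
  m_1 = 1*14 - 0 = 14, d_1 = (205 - 14^2)/1 = 9/1 = 9, a_1 = floor((14 + 14)/9) = 3.
  m_2 = 9*3 - 14 = 13, d_2 = (205 - 13^2)/9 = 36/9 = 4, a_2 = floor((14 + 13)/4) = 6.
  m_3 = 4*6 - 13 = 11, d_3 = (205 - 11^2)/4 = 84/4 = 21, a_3 = floor((14 + 11)/21) = 1.
  m_4 = 21*1 - 11 = 10, d_4 = (205 - 10^2)/21 = 105/21 = 5, a_4 = floor((14 + 10)/5) = 4.
  m_5 = 5*4 - 10 = 10, d_5 = (205 - 10^2)/5 = 105/5 = 21, a_5 = floor((14 + 10)/21) = 1.
  m_6 = 21*1 - 10 = 11, d_6 = (205 - 11^2)/21 = 84/21 = 4, a_6 = floor((14 + 11)/4) = 6.
  m_7 = 4*6 - 11 = 13, d_7 = (205 - 13^2)/4 = 36/4 = 9, a_7 = floor((14 + 13)/9) = 3.
  m_8 = 9*3 - 13 = 14, d_8 = (205 - 14^2)/9 = 9/9 = 1, a_8 = floor((14 + 14)/1) = 28.
  m_9 = 1*28 - 14 = 14, d_9 = (205 - 14^2)/1 = 9/1 = 9: (m_9, d_9) = (m_1, d_1) = (14, 9), so from here the quotients repeat a_1, ..., a_8; the period length is 8.
So sqrt(205) = [14; (3, 6, 1, 4, 1, 6, 3, 28)] with period length k = 8.
k is even, so the fundamental solution of x^2 - 205y^2 = 1 is (p_{k-1}, q_{k-1}) = (p_7, q_7); compute convergents through index 7.
Convergents (p_i = a_i*p_{i-1} + p_{i-2}, q_i = a_i*q_{i-1} + q_{i-2} with p_{-2}=0, p_{-1}=1, q_{-2}=1, q_{-1}=0):
  i=0: a_0=14, p_0 = 14*1 + 0 = 14, q_0 = 14*0 + 1 = 1.
  i=1: a_1=3, p_1 = 3*14 + 1 = 43, q_1 = 3*1 + 0 = 3.
  i=2: a_2=6, p_2 = 6*43 + 14 = 272, q_2 = 6*3 + 1 = 19.
  i=3: a_3=1, p_3 = 1*272 + 43 = 315, q_3 = 1*19 + 3 = 22.
  i=4: a_4=4, p_4 = 4*315 + 272 = 1532, q_4 = 4*22 + 19 = 107.
  i=5: a_5=1, p_5 = 1*1532 + 315 = 1847, q_5 = 1*107 + 22 = 129.
  i=6: a_6=6, p_6 = 6*1847 + 1532 = 12614, q_6 = 6*129 + 107 = 881.
  i=7: a_7=3, p_7 = 3*12614 + 1847 = 39689, q_7 = 3*881 + 129 = 2772.
Check: 39689^2 - 205*2772^2 = 1575216721 - 1575216720 = 1, so (x, y) = (39689, 2772) solves the equation, and by the theorem it is the least positive solution.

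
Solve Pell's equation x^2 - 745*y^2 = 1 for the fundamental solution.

First expand sqrt(745) as a continued fraction. With x_i = (sqrt(745) + m_i)/d_i and (m_0, d_0) = (0, 1): a_0 = floor(sqrt(745)) = 27, since 27^2 = 729 <= 745 < 784 = 28^2.
Iterate m_{i+1} = d_i*a_i - m_i, d_{i+1} = (745 - m_{i+1}^2)/d_i, a_{i+1} = floor((a_0 + m_{i+1})/d_{i+1}):
  m_1 = 1*27 - 0 = 27, d_1 = (745 - 27^2)/1 = 16/1 = 16, a_1 = floor((27 + 27)/16) = 3.
  m_2 = 16*3 - 27 = 21, d_2 = (745 - 21^2)/16 = 304/16 = 19, a_2 = floor((27 + 21)/19) = 2.
  m_3 = 19*2 - 21 = 17, d_3 = (745 - 17^2)/19 = 456/19 = 24, a_3 = floor((27 + 17)/24) = 1.
  m_4 = 24*1 - 17 = 7, d_4 = (745 - 7^2)/24 = 696/24 = 29, a_4 = floor((27 + 7)/29) = 1.
  m_5 = 29*1 - 7 = 22, d_5 = (745 - 22^2)/29 = 261/29 = 9, a_5 = floor((27 + 22)/9) = 5.
  m_6 = 9*5 - 22 = 23, d_6 = (745 - 23^2)/9 = 216/9 = 24, a_6 = floor((27 + 23)/24) = 2.
  m_7 = 24*2 - 23 = 25, d_7 = (745 - 25^2)/24 = 120/24 = 5, a_7 = floor((27 + 25)/5) = 10.
  m_8 = 5*10 - 25 = 25, d_8 = (745 - 25^2)/5 = 120/5 = 24, a_8 = floor((27 + 25)/24) = 2.
  m_9 = 24*2 - 25 = 23, d_9 = (745 - 23^2)/24 = 216/24 = 9, a_9 = floor((27 + 23)/9) = 5.
  m_10 = 9*5 - 23 = 22, d_10 = (745 - 22^2)/9 = 261/9 = 29, a_10 = floor((27 + 22)/29) = 1.
  m_11 = 29*1 - 22 = 7, d_11 = (745 - 7^2)/29 = 696/29 = 24, a_11 = floor((27 + 7)/24) = 1.
  m_12 = 24*1 - 7 = 17, d_12 = (745 - 17^2)/24 = 456/24 = 19, a_12 = floor((27 + 17)/19) = 2.
  m_13 = 19*2 - 17 = 21, d_13 = (745 - 21^2)/19 = 304/19 = 16, a_13 = floor((27 + 21)/16) = 3.
  m_14 = 16*3 - 21 = 27, d_14 = (745 - 27^2)/16 = 16/16 = 1, a_14 = floor((27 + 27)/1) = 54.
  m_15 = 1*54 - 27 = 27, d_15 = (745 - 27^2)/1 = 16/1 = 16: (m_15, d_15) = (m_1, d_1) = (27, 16), so from here the quotients repeat a_1, ..., a_14; the period length is 14.
So sqrt(745) = [27; (3, 2, 1, 1, 5, 2, 10, 2, 5, 1, 1, 2, 3, 54)] with period length k = 14.
k is even, so the fundamental solution of x^2 - 745y^2 = 1 is (p_{k-1}, q_{k-1}) = (p_13, q_13); compute convergents through index 13.
Convergents (p_i = a_i*p_{i-1} + p_{i-2}, q_i = a_i*q_{i-1} + q_{i-2} with p_{-2}=0, p_{-1}=1, q_{-2}=1, q_{-1}=0):
  i=0: a_0=27, p_0 = 27*1 + 0 = 27, q_0 = 27*0 + 1 = 1.
  i=1: a_1=3, p_1 = 3*27 + 1 = 82, q_1 = 3*1 + 0 = 3.
  i=2: a_2=2, p_2 = 2*82 + 27 = 191, q_2 = 2*3 + 1 = 7.
  i=3: a_3=1, p_3 = 1*191 + 82 = 273, q_3 = 1*7 + 3 = 10.
  i=4: a_4=1, p_4 = 1*273 + 191 = 464, q_4 = 1*10 + 7 = 17.
  i=5: a_5=5, p_5 = 5*464 + 273 = 2593, q_5 = 5*17 + 10 = 95.
  i=6: a_6=2, p_6 = 2*2593 + 464 = 5650, q_6 = 2*95 + 17 = 207.
  i=7: a_7=10, p_7 = 10*5650 + 2593 = 59093, q_7 = 10*207 + 95 = 2165.
  i=8: a_8=2, p_8 = 2*59093 + 5650 = 123836, q_8 = 2*2165 + 207 = 4537.
  i=9: a_9=5, p_9 = 5*123836 + 59093 = 678273, q_9 = 5*4537 + 2165 = 24850.
  i=10: a_10=1, p_10 = 1*678273 + 123836 = 802109, q_10 = 1*24850 + 4537 = 29387.
  i=11: a_11=1, p_11 = 1*802109 + 678273 = 1480382, q_11 = 1*29387 + 24850 = 54237.
  i=12: a_12=2, p_12 = 2*1480382 + 802109 = 3762873, q_12 = 2*54237 + 29387 = 137861.
  i=13: a_13=3, p_13 = 3*3762873 + 1480382 = 12769001, q_13 = 3*137861 + 54237 = 467820.
Check: 12769001^2 - 745*467820^2 = 163047386538001 - 163047386538000 = 1, so (x, y) = (12769001, 467820) solves the equation, and by the theorem it is the least positive solution.

(x, y) = (12769001, 467820)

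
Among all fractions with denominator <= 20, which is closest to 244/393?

Expand x = 244/393 as a continued fraction with the Euclidean algorithm:
  244 = 0*393 + 244, so a_0 = 0.
  393 = 1*244 + 149, so a_1 = 1.
  244 = 1*149 + 95, so a_2 = 1.
  149 = 1*95 + 54, so a_3 = 1.
  95 = 1*54 + 41, so a_4 = 1.
  54 = 1*41 + 13, so a_5 = 1.
  41 = 3*13 + 2, so a_6 = 3.
  13 = 6*2 + 1, so a_7 = 6.
  2 = 2*1 + 0, so a_8 = 2.
so x = [0; 1, 1, 1, 1, 1, 3, 6, 2].
Convergents (p_i = a_i*p_{i-1} + p_{i-2}, q_i = a_i*q_{i-1} + q_{i-2} with p_{-2}=0, p_{-1}=1, q_{-2}=1, q_{-1}=0), until the denominator exceeds 20:
  i=0: a_0=0, p_0 = 0*1 + 0 = 0, q_0 = 0*0 + 1 = 1.
  i=1: a_1=1, p_1 = 1*0 + 1 = 1, q_1 = 1*1 + 0 = 1.
  i=2: a_2=1, p_2 = 1*1 + 0 = 1, q_2 = 1*1 + 1 = 2.
  i=3: a_3=1, p_3 = 1*1 + 1 = 2, q_3 = 1*2 + 1 = 3.
  i=4: a_4=1, p_4 = 1*2 + 1 = 3, q_4 = 1*3 + 2 = 5.
  i=5: a_5=1, p_5 = 1*3 + 2 = 5, q_5 = 1*5 + 3 = 8.
  i=6: a_6=3, p_6 = 3*5 + 3 = 18, q_6 = 3*8 + 5 = 29.
q_6 = 29 > 20, so the last convergent with denominator <= 20 is p_5/q_5 = 5/8.
The closest fraction with denominator <= 20 is either p_5/q_5 or the intermediate fraction (k*p_5 + p_4)/(k*q_5 + q_4) with the largest k >= 1 whose denominator stays <= 20; these approach x as k grows, and every other convergent or intermediate fraction in range is farther away.
Largest k: floor((20 - q_4)/q_5) = floor((20 - 5)/8) = 1.
That gives (1*5 + 3)/(1*8 + 5) = 8/13.
Compare the errors: |x - 5/8| = |244*8 - 5*393|/(393*8) = 13/3144, and |x - 8/13| = |244*13 - 8*393|/(393*13) = 28/5109.
Cross-multiplying, 13*5109 = 66417 < 88032 = 28*3144, so 13/3144 is smaller: the convergent 5/8 is closer to x than 8/13.

5/8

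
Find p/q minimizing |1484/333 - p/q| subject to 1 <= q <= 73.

Expand x = 1484/333 as a continued fraction with the Euclidean algorithm:
  1484 = 4*333 + 152, so a_0 = 4.
  333 = 2*152 + 29, so a_1 = 2.
  152 = 5*29 + 7, so a_2 = 5.
  29 = 4*7 + 1, so a_3 = 4.
  7 = 7*1 + 0, so a_4 = 7.
so x = [4; 2, 5, 4, 7].
Convergents (p_i = a_i*p_{i-1} + p_{i-2}, q_i = a_i*q_{i-1} + q_{i-2} with p_{-2}=0, p_{-1}=1, q_{-2}=1, q_{-1}=0), until the denominator exceeds 73:
  i=0: a_0=4, p_0 = 4*1 + 0 = 4, q_0 = 4*0 + 1 = 1.
  i=1: a_1=2, p_1 = 2*4 + 1 = 9, q_1 = 2*1 + 0 = 2.
  i=2: a_2=5, p_2 = 5*9 + 4 = 49, q_2 = 5*2 + 1 = 11.
  i=3: a_3=4, p_3 = 4*49 + 9 = 205, q_3 = 4*11 + 2 = 46.
  i=4: a_4=7, p_4 = 7*205 + 49 = 1484, q_4 = 7*46 + 11 = 333.
q_4 = 333 > 73, so the last convergent with denominator <= 73 is p_3/q_3 = 205/46.
The closest fraction with denominator <= 73 is either p_3/q_3 or the intermediate fraction (k*p_3 + p_2)/(k*q_3 + q_2) with the largest k >= 1 whose denominator stays <= 73; these approach x as k grows, and every other convergent or intermediate fraction in range is farther away.
Largest k: floor((73 - q_2)/q_3) = floor((73 - 11)/46) = 1.
That gives (1*205 + 49)/(1*46 + 11) = 254/57.
Compare the errors: |x - 205/46| = |1484*46 - 205*333|/(333*46) = 1/15318, and |x - 254/57| = |1484*57 - 254*333|/(333*57) = 6/18981.
Cross-multiplying, 1*18981 = 18981 < 91908 = 6*15318, so 1/15318 is smaller: the convergent 205/46 is closer to x than 254/57.

205/46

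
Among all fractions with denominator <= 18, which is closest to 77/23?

57/17

Expand x = 77/23 as a continued fraction with the Euclidean algorithm:
  77 = 3*23 + 8, so a_0 = 3.
  23 = 2*8 + 7, so a_1 = 2.
  8 = 1*7 + 1, so a_2 = 1.
  7 = 7*1 + 0, so a_3 = 7.
so x = [3; 2, 1, 7].
Convergents (p_i = a_i*p_{i-1} + p_{i-2}, q_i = a_i*q_{i-1} + q_{i-2} with p_{-2}=0, p_{-1}=1, q_{-2}=1, q_{-1}=0), until the denominator exceeds 18:
  i=0: a_0=3, p_0 = 3*1 + 0 = 3, q_0 = 3*0 + 1 = 1.
  i=1: a_1=2, p_1 = 2*3 + 1 = 7, q_1 = 2*1 + 0 = 2.
  i=2: a_2=1, p_2 = 1*7 + 3 = 10, q_2 = 1*2 + 1 = 3.
  i=3: a_3=7, p_3 = 7*10 + 7 = 77, q_3 = 7*3 + 2 = 23.
q_3 = 23 > 18, so the last convergent with denominator <= 18 is p_2/q_2 = 10/3.
The closest fraction with denominator <= 18 is either p_2/q_2 or the intermediate fraction (k*p_2 + p_1)/(k*q_2 + q_1) with the largest k >= 1 whose denominator stays <= 18; these approach x as k grows, and every other convergent or intermediate fraction in range is farther away.
Largest k: floor((18 - q_1)/q_2) = floor((18 - 2)/3) = 5.
That gives (5*10 + 7)/(5*3 + 2) = 57/17.
Compare the errors: |x - 10/3| = |77*3 - 10*23|/(23*3) = 1/69, and |x - 57/17| = |77*17 - 57*23|/(23*17) = 2/391.
Cross-multiplying, 2*69 = 138 < 391 = 1*391, so 2/391 is smaller: the intermediate fraction 57/17 is closer to x than 10/3.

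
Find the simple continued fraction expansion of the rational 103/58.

[1; 1, 3, 2, 6]

Run the Euclidean algorithm on 103 and 58; the successive quotients are the partial quotients a_0, a_1, ... (each step inverts the fractional part left over by the previous one):
  103 = 1*58 + 45, so a_0 = 1.
  58 = 1*45 + 13, so a_1 = 1.
  45 = 3*13 + 6, so a_2 = 3.
  13 = 2*6 + 1, so a_3 = 2.
  6 = 6*1 + 0, so a_4 = 6.
The remainder reaches 0 after 5 divisions, so the expansion has 5 partial quotients, read off in order.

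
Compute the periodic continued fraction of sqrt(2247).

Write x_i = (sqrt(2247) + m_i)/d_i with (m_0, d_0) = (0, 1). a_0 = floor(sqrt(2247)) = 47, since 47^2 = 2209 <= 2247 < 2304 = 48^2.
Iterate m_{i+1} = d_i*a_i - m_i, d_{i+1} = (2247 - m_{i+1}^2)/d_i, a_{i+1} = floor((a_0 + m_{i+1})/d_{i+1}):
  m_1 = 1*47 - 0 = 47, d_1 = (2247 - 47^2)/1 = 38/1 = 38, a_1 = floor((47 + 47)/38) = 2.
  m_2 = 38*2 - 47 = 29, d_2 = (2247 - 29^2)/38 = 1406/38 = 37, a_2 = floor((47 + 29)/37) = 2.
  m_3 = 37*2 - 29 = 45, d_3 = (2247 - 45^2)/37 = 222/37 = 6, a_3 = floor((47 + 45)/6) = 15.
  m_4 = 6*15 - 45 = 45, d_4 = (2247 - 45^2)/6 = 222/6 = 37, a_4 = floor((47 + 45)/37) = 2.
  m_5 = 37*2 - 45 = 29, d_5 = (2247 - 29^2)/37 = 1406/37 = 38, a_5 = floor((47 + 29)/38) = 2.
  m_6 = 38*2 - 29 = 47, d_6 = (2247 - 47^2)/38 = 38/38 = 1, a_6 = floor((47 + 47)/1) = 94.
  m_7 = 1*94 - 47 = 47, d_7 = (2247 - 47^2)/1 = 38/1 = 38: (m_7, d_7) = (m_1, d_1) = (47, 38), so from here the quotients repeat a_1, ..., a_6; the period length is 6.
Hence the expansion of sqrt(2247) is a_0 = 47 followed by the repeating block 2, 2, 15, 2, 2, 94 (period 6).

[47; (2, 2, 15, 2, 2, 94)]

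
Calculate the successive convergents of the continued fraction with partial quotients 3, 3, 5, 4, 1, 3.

Using the convergent recurrence p_i = a_i*p_{i-1} + p_{i-2}, q_i = a_i*q_{i-1} + q_{i-2} with p_{-2}=0, p_{-1}=1, q_{-2}=1, q_{-1}=0:
  i=0: a_0=3, p_0 = 3*1 + 0 = 3, q_0 = 3*0 + 1 = 1.
  i=1: a_1=3, p_1 = 3*3 + 1 = 10, q_1 = 3*1 + 0 = 3.
  i=2: a_2=5, p_2 = 5*10 + 3 = 53, q_2 = 5*3 + 1 = 16.
  i=3: a_3=4, p_3 = 4*53 + 10 = 222, q_3 = 4*16 + 3 = 67.
  i=4: a_4=1, p_4 = 1*222 + 53 = 275, q_4 = 1*67 + 16 = 83.
  i=5: a_5=3, p_5 = 3*275 + 222 = 1047, q_5 = 3*83 + 67 = 316.

3/1, 10/3, 53/16, 222/67, 275/83, 1047/316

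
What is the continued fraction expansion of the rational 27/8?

Run the Euclidean algorithm on 27 and 8; the successive quotients are the partial quotients a_0, a_1, ... (each step inverts the fractional part left over by the previous one):
  27 = 3*8 + 3, so a_0 = 3.
  8 = 2*3 + 2, so a_1 = 2.
  3 = 1*2 + 1, so a_2 = 1.
  2 = 2*1 + 0, so a_3 = 2.
The remainder reaches 0 after 4 divisions, so the expansion has 4 partial quotients, read off in order.

[3; 2, 1, 2]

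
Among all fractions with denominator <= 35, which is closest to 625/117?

Expand x = 625/117 as a continued fraction with the Euclidean algorithm:
  625 = 5*117 + 40, so a_0 = 5.
  117 = 2*40 + 37, so a_1 = 2.
  40 = 1*37 + 3, so a_2 = 1.
  37 = 12*3 + 1, so a_3 = 12.
  3 = 3*1 + 0, so a_4 = 3.
so x = [5; 2, 1, 12, 3].
Convergents (p_i = a_i*p_{i-1} + p_{i-2}, q_i = a_i*q_{i-1} + q_{i-2} with p_{-2}=0, p_{-1}=1, q_{-2}=1, q_{-1}=0), until the denominator exceeds 35:
  i=0: a_0=5, p_0 = 5*1 + 0 = 5, q_0 = 5*0 + 1 = 1.
  i=1: a_1=2, p_1 = 2*5 + 1 = 11, q_1 = 2*1 + 0 = 2.
  i=2: a_2=1, p_2 = 1*11 + 5 = 16, q_2 = 1*2 + 1 = 3.
  i=3: a_3=12, p_3 = 12*16 + 11 = 203, q_3 = 12*3 + 2 = 38.
q_3 = 38 > 35, so the last convergent with denominator <= 35 is p_2/q_2 = 16/3.
The closest fraction with denominator <= 35 is either p_2/q_2 or the intermediate fraction (k*p_2 + p_1)/(k*q_2 + q_1) with the largest k >= 1 whose denominator stays <= 35; these approach x as k grows, and every other convergent or intermediate fraction in range is farther away.
Largest k: floor((35 - q_1)/q_2) = floor((35 - 2)/3) = 11.
That gives (11*16 + 11)/(11*3 + 2) = 187/35.
Compare the errors: |x - 16/3| = |625*3 - 16*117|/(117*3) = 3/351, and |x - 187/35| = |625*35 - 187*117|/(117*35) = 4/4095.
Cross-multiplying, 4*351 = 1404 < 12285 = 3*4095, so 4/4095 is smaller: the intermediate fraction 187/35 is closer to x than 16/3.

187/35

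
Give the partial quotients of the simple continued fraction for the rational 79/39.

Run the Euclidean algorithm on 79 and 39; the successive quotients are the partial quotients a_0, a_1, ... (each step inverts the fractional part left over by the previous one):
  79 = 2*39 + 1, so a_0 = 2.
  39 = 39*1 + 0, so a_1 = 39.
The remainder reaches 0 after 2 divisions, so the expansion has 2 partial quotients, read off in order.

[2; 39]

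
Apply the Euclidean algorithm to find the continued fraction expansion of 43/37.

[1; 6, 6]

Run the Euclidean algorithm on 43 and 37; the successive quotients are the partial quotients a_0, a_1, ... (each step inverts the fractional part left over by the previous one):
  43 = 1*37 + 6, so a_0 = 1.
  37 = 6*6 + 1, so a_1 = 6.
  6 = 6*1 + 0, so a_2 = 6.
The remainder reaches 0 after 3 divisions, so the expansion has 3 partial quotients, read off in order.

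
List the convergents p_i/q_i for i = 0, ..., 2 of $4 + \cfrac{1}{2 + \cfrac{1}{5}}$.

Using the convergent recurrence p_i = a_i*p_{i-1} + p_{i-2}, q_i = a_i*q_{i-1} + q_{i-2} with p_{-2}=0, p_{-1}=1, q_{-2}=1, q_{-1}=0:
  i=0: a_0=4, p_0 = 4*1 + 0 = 4, q_0 = 4*0 + 1 = 1.
  i=1: a_1=2, p_1 = 2*4 + 1 = 9, q_1 = 2*1 + 0 = 2.
  i=2: a_2=5, p_2 = 5*9 + 4 = 49, q_2 = 5*2 + 1 = 11.

4/1, 9/2, 49/11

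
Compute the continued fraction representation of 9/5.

Run the Euclidean algorithm on 9 and 5; the successive quotients are the partial quotients a_0, a_1, ... (each step inverts the fractional part left over by the previous one):
  9 = 1*5 + 4, so a_0 = 1.
  5 = 1*4 + 1, so a_1 = 1.
  4 = 4*1 + 0, so a_2 = 4.
The remainder reaches 0 after 3 divisions, so the expansion has 3 partial quotients, read off in order.

[1; 1, 4]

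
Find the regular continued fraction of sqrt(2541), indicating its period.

Write x_i = (sqrt(2541) + m_i)/d_i with (m_0, d_0) = (0, 1). a_0 = floor(sqrt(2541)) = 50, since 50^2 = 2500 <= 2541 < 2601 = 51^2.
Iterate m_{i+1} = d_i*a_i - m_i, d_{i+1} = (2541 - m_{i+1}^2)/d_i, a_{i+1} = floor((a_0 + m_{i+1})/d_{i+1}):
  m_1 = 1*50 - 0 = 50, d_1 = (2541 - 50^2)/1 = 41/1 = 41, a_1 = floor((50 + 50)/41) = 2.
  m_2 = 41*2 - 50 = 32, d_2 = (2541 - 32^2)/41 = 1517/41 = 37, a_2 = floor((50 + 32)/37) = 2.
  m_3 = 37*2 - 32 = 42, d_3 = (2541 - 42^2)/37 = 777/37 = 21, a_3 = floor((50 + 42)/21) = 4.
  m_4 = 21*4 - 42 = 42, d_4 = (2541 - 42^2)/21 = 777/21 = 37, a_4 = floor((50 + 42)/37) = 2.
  m_5 = 37*2 - 42 = 32, d_5 = (2541 - 32^2)/37 = 1517/37 = 41, a_5 = floor((50 + 32)/41) = 2.
  m_6 = 41*2 - 32 = 50, d_6 = (2541 - 50^2)/41 = 41/41 = 1, a_6 = floor((50 + 50)/1) = 100.
  m_7 = 1*100 - 50 = 50, d_7 = (2541 - 50^2)/1 = 41/1 = 41: (m_7, d_7) = (m_1, d_1) = (50, 41), so from here the quotients repeat a_1, ..., a_6; the period length is 6.
Hence the expansion of sqrt(2541) is a_0 = 50 followed by the repeating block 2, 2, 4, 2, 2, 100 (period 6).

[50; (2, 2, 4, 2, 2, 100)]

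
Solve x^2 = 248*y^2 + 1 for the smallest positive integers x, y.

First expand sqrt(248) as a continued fraction. With x_i = (sqrt(248) + m_i)/d_i and (m_0, d_0) = (0, 1): a_0 = floor(sqrt(248)) = 15, since 15^2 = 225 <= 248 < 256 = 16^2.
Iterate m_{i+1} = d_i*a_i - m_i, d_{i+1} = (248 - m_{i+1}^2)/d_i, a_{i+1} = floor((a_0 + m_{i+1})/d_{i+1}):
  m_1 = 1*15 - 0 = 15, d_1 = (248 - 15^2)/1 = 23/1 = 23, a_1 = floor((15 + 15)/23) = 1.
  m_2 = 23*1 - 15 = 8, d_2 = (248 - 8^2)/23 = 184/23 = 8, a_2 = floor((15 + 8)/8) = 2.
  m_3 = 8*2 - 8 = 8, d_3 = (248 - 8^2)/8 = 184/8 = 23, a_3 = floor((15 + 8)/23) = 1.
  m_4 = 23*1 - 8 = 15, d_4 = (248 - 15^2)/23 = 23/23 = 1, a_4 = floor((15 + 15)/1) = 30.
  m_5 = 1*30 - 15 = 15, d_5 = (248 - 15^2)/1 = 23/1 = 23: (m_5, d_5) = (m_1, d_1) = (15, 23), so from here the quotients repeat a_1, ..., a_4; the period length is 4.
So sqrt(248) = [15; (1, 2, 1, 30)] with period length k = 4.
k is even, so the fundamental solution of x^2 - 248y^2 = 1 is (p_{k-1}, q_{k-1}) = (p_3, q_3); compute convergents through index 3.
Convergents (p_i = a_i*p_{i-1} + p_{i-2}, q_i = a_i*q_{i-1} + q_{i-2} with p_{-2}=0, p_{-1}=1, q_{-2}=1, q_{-1}=0):
  i=0: a_0=15, p_0 = 15*1 + 0 = 15, q_0 = 15*0 + 1 = 1.
  i=1: a_1=1, p_1 = 1*15 + 1 = 16, q_1 = 1*1 + 0 = 1.
  i=2: a_2=2, p_2 = 2*16 + 15 = 47, q_2 = 2*1 + 1 = 3.
  i=3: a_3=1, p_3 = 1*47 + 16 = 63, q_3 = 1*3 + 1 = 4.
Check: 63^2 - 248*4^2 = 3969 - 3968 = 1, so (x, y) = (63, 4) solves the equation, and by the theorem it is the least positive solution.

(x, y) = (63, 4)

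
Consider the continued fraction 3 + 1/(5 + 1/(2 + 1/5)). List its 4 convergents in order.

3/1, 16/5, 35/11, 191/60

Using the convergent recurrence p_i = a_i*p_{i-1} + p_{i-2}, q_i = a_i*q_{i-1} + q_{i-2} with p_{-2}=0, p_{-1}=1, q_{-2}=1, q_{-1}=0:
  i=0: a_0=3, p_0 = 3*1 + 0 = 3, q_0 = 3*0 + 1 = 1.
  i=1: a_1=5, p_1 = 5*3 + 1 = 16, q_1 = 5*1 + 0 = 5.
  i=2: a_2=2, p_2 = 2*16 + 3 = 35, q_2 = 2*5 + 1 = 11.
  i=3: a_3=5, p_3 = 5*35 + 16 = 191, q_3 = 5*11 + 5 = 60.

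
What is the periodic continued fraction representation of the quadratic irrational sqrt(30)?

[5; (2, 10)]

Write x_i = (sqrt(30) + m_i)/d_i with (m_0, d_0) = (0, 1). a_0 = floor(sqrt(30)) = 5, since 5^2 = 25 <= 30 < 36 = 6^2.
Iterate m_{i+1} = d_i*a_i - m_i, d_{i+1} = (30 - m_{i+1}^2)/d_i, a_{i+1} = floor((a_0 + m_{i+1})/d_{i+1}):
  m_1 = 1*5 - 0 = 5, d_1 = (30 - 5^2)/1 = 5/1 = 5, a_1 = floor((5 + 5)/5) = 2.
  m_2 = 5*2 - 5 = 5, d_2 = (30 - 5^2)/5 = 5/5 = 1, a_2 = floor((5 + 5)/1) = 10.
  m_3 = 1*10 - 5 = 5, d_3 = (30 - 5^2)/1 = 5/1 = 5: (m_3, d_3) = (m_1, d_1) = (5, 5), so from here the quotients repeat a_1, a_2; the period length is 2.
Hence the expansion of sqrt(30) is a_0 = 5 followed by the repeating block 2, 10 (period 2).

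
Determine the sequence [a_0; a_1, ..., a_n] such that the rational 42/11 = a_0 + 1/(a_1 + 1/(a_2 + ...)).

Run the Euclidean algorithm on 42 and 11; the successive quotients are the partial quotients a_0, a_1, ... (each step inverts the fractional part left over by the previous one):
  42 = 3*11 + 9, so a_0 = 3.
  11 = 1*9 + 2, so a_1 = 1.
  9 = 4*2 + 1, so a_2 = 4.
  2 = 2*1 + 0, so a_3 = 2.
The remainder reaches 0 after 4 divisions, so the expansion has 4 partial quotients, read off in order.

[3; 1, 4, 2]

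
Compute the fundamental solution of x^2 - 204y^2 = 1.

First expand sqrt(204) as a continued fraction. With x_i = (sqrt(204) + m_i)/d_i and (m_0, d_0) = (0, 1): a_0 = floor(sqrt(204)) = 14, since 14^2 = 196 <= 204 < 225 = 15^2.
Iterate m_{i+1} = d_i*a_i - m_i, d_{i+1} = (204 - m_{i+1}^2)/d_i, a_{i+1} = floor((a_0 + m_{i+1})/d_{i+1}):
  m_1 = 1*14 - 0 = 14, d_1 = (204 - 14^2)/1 = 8/1 = 8, a_1 = floor((14 + 14)/8) = 3.
  m_2 = 8*3 - 14 = 10, d_2 = (204 - 10^2)/8 = 104/8 = 13, a_2 = floor((14 + 10)/13) = 1.
  m_3 = 13*1 - 10 = 3, d_3 = (204 - 3^2)/13 = 195/13 = 15, a_3 = floor((14 + 3)/15) = 1.
  m_4 = 15*1 - 3 = 12, d_4 = (204 - 12^2)/15 = 60/15 = 4, a_4 = floor((14 + 12)/4) = 6.
  m_5 = 4*6 - 12 = 12, d_5 = (204 - 12^2)/4 = 60/4 = 15, a_5 = floor((14 + 12)/15) = 1.
  m_6 = 15*1 - 12 = 3, d_6 = (204 - 3^2)/15 = 195/15 = 13, a_6 = floor((14 + 3)/13) = 1.
  m_7 = 13*1 - 3 = 10, d_7 = (204 - 10^2)/13 = 104/13 = 8, a_7 = floor((14 + 10)/8) = 3.
  m_8 = 8*3 - 10 = 14, d_8 = (204 - 14^2)/8 = 8/8 = 1, a_8 = floor((14 + 14)/1) = 28.
  m_9 = 1*28 - 14 = 14, d_9 = (204 - 14^2)/1 = 8/1 = 8: (m_9, d_9) = (m_1, d_1) = (14, 8), so from here the quotients repeat a_1, ..., a_8; the period length is 8.
So sqrt(204) = [14; (3, 1, 1, 6, 1, 1, 3, 28)] with period length k = 8.
k is even, so the fundamental solution of x^2 - 204y^2 = 1 is (p_{k-1}, q_{k-1}) = (p_7, q_7); compute convergents through index 7.
Convergents (p_i = a_i*p_{i-1} + p_{i-2}, q_i = a_i*q_{i-1} + q_{i-2} with p_{-2}=0, p_{-1}=1, q_{-2}=1, q_{-1}=0):
  i=0: a_0=14, p_0 = 14*1 + 0 = 14, q_0 = 14*0 + 1 = 1.
  i=1: a_1=3, p_1 = 3*14 + 1 = 43, q_1 = 3*1 + 0 = 3.
  i=2: a_2=1, p_2 = 1*43 + 14 = 57, q_2 = 1*3 + 1 = 4.
  i=3: a_3=1, p_3 = 1*57 + 43 = 100, q_3 = 1*4 + 3 = 7.
  i=4: a_4=6, p_4 = 6*100 + 57 = 657, q_4 = 6*7 + 4 = 46.
  i=5: a_5=1, p_5 = 1*657 + 100 = 757, q_5 = 1*46 + 7 = 53.
  i=6: a_6=1, p_6 = 1*757 + 657 = 1414, q_6 = 1*53 + 46 = 99.
  i=7: a_7=3, p_7 = 3*1414 + 757 = 4999, q_7 = 3*99 + 53 = 350.
Check: 4999^2 - 204*350^2 = 24990001 - 24990000 = 1, so (x, y) = (4999, 350) solves the equation, and by the theorem it is the least positive solution.

(x, y) = (4999, 350)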